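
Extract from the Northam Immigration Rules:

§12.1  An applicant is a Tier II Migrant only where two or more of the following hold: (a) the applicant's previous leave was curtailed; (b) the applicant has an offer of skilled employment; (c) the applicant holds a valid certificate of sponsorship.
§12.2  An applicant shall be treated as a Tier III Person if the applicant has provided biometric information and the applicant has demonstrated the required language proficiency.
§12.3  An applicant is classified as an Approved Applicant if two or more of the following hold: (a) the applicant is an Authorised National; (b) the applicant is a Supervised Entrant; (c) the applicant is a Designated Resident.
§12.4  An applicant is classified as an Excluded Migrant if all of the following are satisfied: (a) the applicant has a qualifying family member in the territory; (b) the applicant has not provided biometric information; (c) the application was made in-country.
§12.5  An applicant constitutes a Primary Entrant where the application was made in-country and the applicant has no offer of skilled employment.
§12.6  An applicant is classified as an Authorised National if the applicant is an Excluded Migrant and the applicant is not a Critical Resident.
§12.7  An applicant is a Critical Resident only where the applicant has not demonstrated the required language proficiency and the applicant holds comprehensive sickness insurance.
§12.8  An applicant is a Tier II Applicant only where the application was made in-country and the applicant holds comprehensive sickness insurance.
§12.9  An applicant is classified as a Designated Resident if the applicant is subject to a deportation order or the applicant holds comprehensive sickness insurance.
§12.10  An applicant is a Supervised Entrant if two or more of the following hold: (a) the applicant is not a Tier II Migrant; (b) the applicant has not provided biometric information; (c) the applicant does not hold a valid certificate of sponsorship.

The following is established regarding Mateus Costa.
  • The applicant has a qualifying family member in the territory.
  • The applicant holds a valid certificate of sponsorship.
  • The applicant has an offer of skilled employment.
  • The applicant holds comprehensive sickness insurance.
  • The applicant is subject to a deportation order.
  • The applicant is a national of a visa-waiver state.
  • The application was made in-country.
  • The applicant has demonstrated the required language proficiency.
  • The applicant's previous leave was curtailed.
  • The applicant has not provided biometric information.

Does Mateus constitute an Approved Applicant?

Yes

§12.4 — Excluded Migrant: [the applicant has a qualifying family member in the territory? yes] AND [the applicant has not provided biometric information? yes] AND [the application was made in-country? yes] → satisfied.
§12.7 — Critical Resident: [the applicant has not demonstrated the required language proficiency? no] AND [the applicant holds comprehensive sickness insurance? yes] → not satisfied.
§12.6 — Authorised National: [Excluded Migrant (§12.4)? yes] AND [not a Critical Resident (§12.7)? yes] → satisfied.
§12.1 — Tier II Migrant: the applicant's previous leave was curtailed? yes; the applicant has an offer of skilled employment? yes; the applicant holds a valid certificate of sponsorship? yes — 3 of 3 hold (need ≥2) → satisfied.
§12.10 — Supervised Entrant: not a Tier II Migrant (§12.1)? no; the applicant has not provided biometric information? yes; the applicant does not hold a valid certificate of sponsorship? no — 1 of 3 hold (need ≥2) → not satisfied.
§12.9 — Designated Resident: [the applicant is subject to a deportation order? yes] OR [the applicant holds comprehensive sickness insurance? yes] → satisfied.
§12.3 — Approved Applicant: Authorised National (§12.6)? yes; Supervised Entrant (§12.10)? no; Designated Resident (§12.9)? yes — 2 of 3 hold (need ≥2) → satisfied.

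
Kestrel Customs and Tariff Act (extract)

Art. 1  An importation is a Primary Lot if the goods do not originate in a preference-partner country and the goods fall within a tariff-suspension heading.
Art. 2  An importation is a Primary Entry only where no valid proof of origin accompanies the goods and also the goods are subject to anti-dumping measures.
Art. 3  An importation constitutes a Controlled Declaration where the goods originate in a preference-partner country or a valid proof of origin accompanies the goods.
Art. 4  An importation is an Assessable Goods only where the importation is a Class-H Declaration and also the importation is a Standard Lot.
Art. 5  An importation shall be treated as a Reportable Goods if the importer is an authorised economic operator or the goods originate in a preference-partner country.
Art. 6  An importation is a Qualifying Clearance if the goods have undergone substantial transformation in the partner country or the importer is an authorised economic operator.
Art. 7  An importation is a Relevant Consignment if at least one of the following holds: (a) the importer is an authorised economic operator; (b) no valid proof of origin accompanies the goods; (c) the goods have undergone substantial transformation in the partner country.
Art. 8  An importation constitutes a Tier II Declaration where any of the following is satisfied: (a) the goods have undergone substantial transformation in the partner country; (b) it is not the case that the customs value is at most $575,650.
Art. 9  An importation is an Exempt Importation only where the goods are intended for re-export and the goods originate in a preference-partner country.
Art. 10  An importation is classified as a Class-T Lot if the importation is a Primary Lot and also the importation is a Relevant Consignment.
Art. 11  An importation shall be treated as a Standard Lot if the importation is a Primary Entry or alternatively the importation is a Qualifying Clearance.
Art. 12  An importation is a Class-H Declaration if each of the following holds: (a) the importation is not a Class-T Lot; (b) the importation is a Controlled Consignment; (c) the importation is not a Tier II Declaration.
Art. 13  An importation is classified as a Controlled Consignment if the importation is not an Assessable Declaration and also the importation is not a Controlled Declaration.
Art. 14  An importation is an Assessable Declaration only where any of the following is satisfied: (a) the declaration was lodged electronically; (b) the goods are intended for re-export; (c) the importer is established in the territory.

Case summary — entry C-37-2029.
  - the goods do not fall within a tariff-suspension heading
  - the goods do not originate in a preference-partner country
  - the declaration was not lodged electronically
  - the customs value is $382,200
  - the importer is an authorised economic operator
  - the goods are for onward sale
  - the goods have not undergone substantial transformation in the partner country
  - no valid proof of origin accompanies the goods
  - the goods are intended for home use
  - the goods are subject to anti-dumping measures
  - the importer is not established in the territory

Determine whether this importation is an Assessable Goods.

Yes

article 1 — Primary Lot: [the goods do not originate in a preference-partner country? yes] AND [the goods fall within a tariff-suspension heading? no] → not satisfied.
article 7 — Relevant Consignment: [the importer is an authorised economic operator? yes] OR [no valid proof of origin accompanies the goods? yes] OR [the goods have undergone substantial transformation in the partner country? no] → satisfied.
article 10 — Class-T Lot: [Primary Lot (article 1)? no] AND [Relevant Consignment (article 7)? yes] → not satisfied.
article 14 — Assessable Declaration: [the declaration was lodged electronically? no] OR [the goods are intended for re-export? no] OR [the importer is established in the territory? no] → not satisfied.
article 3 — Controlled Declaration: [the goods originate in a preference-partner country? no] OR [a valid proof of origin accompanies the goods? no] → not satisfied.
article 13 — Controlled Consignment: [not an Assessable Declaration (article 14)? yes] AND [not a Controlled Declaration (article 3)? yes] → satisfied.
article 8 — Tier II Declaration: [the goods have undergone substantial transformation in the partner country? no] OR [customs value: $382,200 ≤ $575,650? yes, so negated condition no] → not satisfied.
article 12 — Class-H Declaration: [not a Class-T Lot (article 10)? yes] AND [Controlled Consignment (article 13)? yes] AND [not a Tier II Declaration (article 8)? yes] → satisfied.
article 2 — Primary Entry: [no valid proof of origin accompanies the goods? yes] AND [the goods are subject to anti-dumping measures? yes] → satisfied.
article 6 — Qualifying Clearance: [the goods have undergone substantial transformation in the partner country? no] OR [the importer is an authorised economic operator? yes] → satisfied.
article 11 — Standard Lot: [Primary Entry (article 2)? yes] OR [Qualifying Clearance (article 6)? yes] → satisfied.
article 4 — Assessable Goods: [Class-H Declaration (article 12)? yes] AND [Standard Lot (article 11)? yes] → satisfied.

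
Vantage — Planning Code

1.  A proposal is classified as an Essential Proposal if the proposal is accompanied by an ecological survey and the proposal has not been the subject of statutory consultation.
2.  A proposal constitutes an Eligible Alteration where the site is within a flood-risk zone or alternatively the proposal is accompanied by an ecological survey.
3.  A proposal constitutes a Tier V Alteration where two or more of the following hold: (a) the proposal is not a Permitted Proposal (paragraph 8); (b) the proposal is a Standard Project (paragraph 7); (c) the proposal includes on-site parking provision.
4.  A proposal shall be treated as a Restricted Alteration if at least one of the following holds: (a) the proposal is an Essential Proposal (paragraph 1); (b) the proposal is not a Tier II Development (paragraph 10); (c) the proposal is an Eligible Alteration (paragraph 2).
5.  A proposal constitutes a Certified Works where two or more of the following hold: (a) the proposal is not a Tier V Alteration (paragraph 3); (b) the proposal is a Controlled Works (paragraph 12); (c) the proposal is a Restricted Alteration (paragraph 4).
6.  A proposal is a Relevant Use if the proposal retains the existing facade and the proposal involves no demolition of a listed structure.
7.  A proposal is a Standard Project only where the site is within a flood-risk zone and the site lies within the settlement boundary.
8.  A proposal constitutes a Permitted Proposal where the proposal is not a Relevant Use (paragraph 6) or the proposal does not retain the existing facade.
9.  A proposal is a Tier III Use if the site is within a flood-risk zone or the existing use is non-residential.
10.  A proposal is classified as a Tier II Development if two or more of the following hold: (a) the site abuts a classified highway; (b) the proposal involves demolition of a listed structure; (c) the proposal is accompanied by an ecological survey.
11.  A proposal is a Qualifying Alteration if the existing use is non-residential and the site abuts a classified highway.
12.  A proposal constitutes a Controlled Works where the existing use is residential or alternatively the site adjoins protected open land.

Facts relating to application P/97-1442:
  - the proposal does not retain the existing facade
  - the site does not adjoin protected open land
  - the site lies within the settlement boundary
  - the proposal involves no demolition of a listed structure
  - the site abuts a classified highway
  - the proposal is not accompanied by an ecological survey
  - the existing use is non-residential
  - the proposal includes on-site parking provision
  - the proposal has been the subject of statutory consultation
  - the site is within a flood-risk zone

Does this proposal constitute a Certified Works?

Under paragraph 6: the proposal retains the existing facade? no; and the proposal involves no demolition of a listed structure? yes. So the proposal is not a Relevant Use.
Under paragraph 8: not a Relevant Use (paragraph 6)? yes; or the proposal does not retain the existing facade? yes. So the proposal is a Permitted Proposal.
Under paragraph 7: the site is within a flood-risk zone? yes; and the site lies within the settlement boundary? yes. So the proposal is a Standard Project.
Under paragraph 3: not a Permitted Proposal (paragraph 8)? no; Standard Project (paragraph 7)? yes; the proposal includes on-site parking provision? yes — 2 of 3 hold (need ≥2) → satisfied.
Under paragraph 12: the existing use is residential? no; or the site adjoins protected open land? no. So the proposal is not a Controlled Works.
Under paragraph 1: the proposal is accompanied by an ecological survey? no; and the proposal has not been the subject of statutory consultation? no. So the proposal is not an Essential Proposal.
Under paragraph 10: the site abuts a classified highway? yes; the proposal involves demolition of a listed structure? no; the proposal is accompanied by an ecological survey? no — 1 of 3 hold (need ≥2) → not satisfied.
Under paragraph 2: the site is within a flood-risk zone? yes; or the proposal is accompanied by an ecological survey? no. So the proposal is an Eligible Alteration.
Under paragraph 4: Essential Proposal (paragraph 1)? no; or not a Tier II Development (paragraph 10)? yes; or Eligible Alteration (paragraph 2)? yes. So the proposal is a Restricted Alteration.
Under paragraph 5: not a Tier V Alteration (paragraph 3)? no; Controlled Works (paragraph 12)? no; Restricted Alteration (paragraph 4)? yes — 1 of 3 hold (need ≥2) → not satisfied.

No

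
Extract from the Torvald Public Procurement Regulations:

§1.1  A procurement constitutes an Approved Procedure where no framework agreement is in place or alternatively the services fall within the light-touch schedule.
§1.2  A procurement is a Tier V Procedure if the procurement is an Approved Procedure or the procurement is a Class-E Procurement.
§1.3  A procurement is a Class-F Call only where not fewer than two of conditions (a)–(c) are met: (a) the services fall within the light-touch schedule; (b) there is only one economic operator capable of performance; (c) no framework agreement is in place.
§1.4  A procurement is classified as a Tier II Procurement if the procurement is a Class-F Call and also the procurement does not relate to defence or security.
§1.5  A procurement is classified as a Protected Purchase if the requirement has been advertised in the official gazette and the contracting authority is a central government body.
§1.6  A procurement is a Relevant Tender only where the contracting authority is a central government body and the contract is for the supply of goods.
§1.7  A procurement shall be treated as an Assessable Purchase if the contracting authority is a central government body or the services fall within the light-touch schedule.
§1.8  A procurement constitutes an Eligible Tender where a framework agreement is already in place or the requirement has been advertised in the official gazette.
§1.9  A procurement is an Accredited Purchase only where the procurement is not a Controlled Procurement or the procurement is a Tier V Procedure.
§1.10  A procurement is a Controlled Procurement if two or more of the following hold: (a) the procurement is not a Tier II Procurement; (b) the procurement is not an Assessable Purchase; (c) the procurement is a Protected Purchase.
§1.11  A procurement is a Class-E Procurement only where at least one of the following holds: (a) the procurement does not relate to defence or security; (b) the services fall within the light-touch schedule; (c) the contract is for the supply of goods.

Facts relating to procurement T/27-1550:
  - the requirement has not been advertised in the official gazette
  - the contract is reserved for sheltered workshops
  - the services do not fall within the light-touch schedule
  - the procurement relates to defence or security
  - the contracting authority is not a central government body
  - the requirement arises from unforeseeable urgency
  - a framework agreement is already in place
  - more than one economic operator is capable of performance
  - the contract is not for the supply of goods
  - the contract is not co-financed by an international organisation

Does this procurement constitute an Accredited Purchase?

§1.3 — Class-F Call: the services fall within the light-touch schedule? no; there is only one economic operator capable of performance? no; no framework agreement is in place? no — 0 of 3 hold (need ≥2) → not satisfied.
§1.4 — Tier II Procurement: [Class-F Call (§1.3)? no] AND [the procurement does not relate to defence or security? no] → not satisfied.
§1.7 — Assessable Purchase: [the contracting authority is a central government body? no] OR [the services fall within the light-touch schedule? no] → not satisfied.
§1.5 — Protected Purchase: [the requirement has been advertised in the official gazette? no] AND [the contracting authority is a central government body? no] → not satisfied.
§1.10 — Controlled Procurement: not a Tier II Procurement (§1.4)? yes; not an Assessable Purchase (§1.7)? yes; Protected Purchase (§1.5)? no — 2 of 3 hold (need ≥2) → satisfied.
§1.1 — Approved Procedure: [no framework agreement is in place? no] OR [the services fall within the light-touch schedule? no] → not satisfied.
§1.11 — Class-E Procurement: [the procurement does not relate to defence or security? no] OR [the services fall within the light-touch schedule? no] OR [the contract is for the supply of goods? no] → not satisfied.
§1.2 — Tier V Procedure: [Approved Procedure (§1.1)? no] OR [Class-E Procurement (§1.11)? no] → not satisfied.
§1.9 — Accredited Purchase: [not a Controlled Procurement (§1.10)? no] OR [Tier V Procedure (§1.2)? no] → not satisfied.

No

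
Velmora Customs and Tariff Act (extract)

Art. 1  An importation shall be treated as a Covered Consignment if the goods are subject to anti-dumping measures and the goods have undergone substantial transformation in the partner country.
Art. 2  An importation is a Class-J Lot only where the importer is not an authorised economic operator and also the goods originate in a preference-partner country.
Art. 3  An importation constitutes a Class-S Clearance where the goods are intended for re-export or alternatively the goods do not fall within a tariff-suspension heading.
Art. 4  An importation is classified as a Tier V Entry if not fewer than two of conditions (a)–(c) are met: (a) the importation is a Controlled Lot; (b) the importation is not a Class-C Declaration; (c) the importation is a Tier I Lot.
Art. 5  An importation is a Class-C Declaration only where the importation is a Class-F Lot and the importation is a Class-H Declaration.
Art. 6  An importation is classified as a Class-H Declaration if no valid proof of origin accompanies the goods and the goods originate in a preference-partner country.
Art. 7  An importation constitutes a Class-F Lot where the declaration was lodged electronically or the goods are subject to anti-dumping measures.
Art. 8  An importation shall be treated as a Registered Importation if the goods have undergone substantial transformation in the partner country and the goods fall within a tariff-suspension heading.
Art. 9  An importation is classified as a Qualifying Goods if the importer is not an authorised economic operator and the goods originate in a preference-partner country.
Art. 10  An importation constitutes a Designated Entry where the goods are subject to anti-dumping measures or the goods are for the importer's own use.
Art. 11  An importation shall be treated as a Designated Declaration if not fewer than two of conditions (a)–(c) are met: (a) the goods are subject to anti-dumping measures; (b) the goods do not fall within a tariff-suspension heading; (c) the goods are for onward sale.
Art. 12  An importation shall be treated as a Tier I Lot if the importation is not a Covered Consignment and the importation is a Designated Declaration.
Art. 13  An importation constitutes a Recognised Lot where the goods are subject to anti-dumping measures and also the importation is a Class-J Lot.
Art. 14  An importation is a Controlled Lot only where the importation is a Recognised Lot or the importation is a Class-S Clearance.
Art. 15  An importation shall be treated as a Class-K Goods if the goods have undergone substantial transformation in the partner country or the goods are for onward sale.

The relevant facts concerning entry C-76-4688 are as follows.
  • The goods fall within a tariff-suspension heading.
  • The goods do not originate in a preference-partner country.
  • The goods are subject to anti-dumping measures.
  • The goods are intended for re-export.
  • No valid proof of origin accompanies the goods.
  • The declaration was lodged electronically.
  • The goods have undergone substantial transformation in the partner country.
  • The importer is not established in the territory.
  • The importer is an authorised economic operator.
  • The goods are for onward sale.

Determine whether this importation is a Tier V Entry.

article 2 — Class-J Lot: [the importer is not an authorised economic operator? no] AND [the goods originate in a preference-partner country? no] → not satisfied.
article 13 — Recognised Lot: [the goods are subject to anti-dumping measures? yes] AND [Class-J Lot (article 2)? no] → not satisfied.
article 3 — Class-S Clearance: [the goods are intended for re-export? yes] OR [the goods do not fall within a tariff-suspension heading? no] → satisfied.
article 14 — Controlled Lot: [Recognised Lot (article 13)? no] OR [Class-S Clearance (article 3)? yes] → satisfied.
article 7 — Class-F Lot: [the declaration was lodged electronically? yes] OR [the goods are subject to anti-dumping measures? yes] → satisfied.
article 6 — Class-H Declaration: [no valid proof of origin accompanies the goods? yes] AND [the goods originate in a preference-partner country? no] → not satisfied.
article 5 — Class-C Declaration: [Class-F Lot (article 7)? yes] AND [Class-H Declaration (article 6)? no] → not satisfied.
article 1 — Covered Consignment: [the goods are subject to anti-dumping measures? yes] AND [the goods have undergone substantial transformation in the partner country? yes] → satisfied.
article 11 — Designated Declaration: the goods are subject to anti-dumping measures? yes; the goods do not fall within a tariff-suspension heading? no; the goods are for onward sale? yes — 2 of 3 hold (need ≥2) → satisfied.
article 12 — Tier I Lot: [not a Covered Consignment (article 1)? no] AND [Designated Declaration (article 11)? yes] → not satisfied.
article 4 — Tier V Entry: Controlled Lot (article 14)? yes; not a Class-C Declaration (article 5)? yes; Tier I Lot (article 12)? no — 2 of 3 hold (need ≥2) → satisfied.

Yes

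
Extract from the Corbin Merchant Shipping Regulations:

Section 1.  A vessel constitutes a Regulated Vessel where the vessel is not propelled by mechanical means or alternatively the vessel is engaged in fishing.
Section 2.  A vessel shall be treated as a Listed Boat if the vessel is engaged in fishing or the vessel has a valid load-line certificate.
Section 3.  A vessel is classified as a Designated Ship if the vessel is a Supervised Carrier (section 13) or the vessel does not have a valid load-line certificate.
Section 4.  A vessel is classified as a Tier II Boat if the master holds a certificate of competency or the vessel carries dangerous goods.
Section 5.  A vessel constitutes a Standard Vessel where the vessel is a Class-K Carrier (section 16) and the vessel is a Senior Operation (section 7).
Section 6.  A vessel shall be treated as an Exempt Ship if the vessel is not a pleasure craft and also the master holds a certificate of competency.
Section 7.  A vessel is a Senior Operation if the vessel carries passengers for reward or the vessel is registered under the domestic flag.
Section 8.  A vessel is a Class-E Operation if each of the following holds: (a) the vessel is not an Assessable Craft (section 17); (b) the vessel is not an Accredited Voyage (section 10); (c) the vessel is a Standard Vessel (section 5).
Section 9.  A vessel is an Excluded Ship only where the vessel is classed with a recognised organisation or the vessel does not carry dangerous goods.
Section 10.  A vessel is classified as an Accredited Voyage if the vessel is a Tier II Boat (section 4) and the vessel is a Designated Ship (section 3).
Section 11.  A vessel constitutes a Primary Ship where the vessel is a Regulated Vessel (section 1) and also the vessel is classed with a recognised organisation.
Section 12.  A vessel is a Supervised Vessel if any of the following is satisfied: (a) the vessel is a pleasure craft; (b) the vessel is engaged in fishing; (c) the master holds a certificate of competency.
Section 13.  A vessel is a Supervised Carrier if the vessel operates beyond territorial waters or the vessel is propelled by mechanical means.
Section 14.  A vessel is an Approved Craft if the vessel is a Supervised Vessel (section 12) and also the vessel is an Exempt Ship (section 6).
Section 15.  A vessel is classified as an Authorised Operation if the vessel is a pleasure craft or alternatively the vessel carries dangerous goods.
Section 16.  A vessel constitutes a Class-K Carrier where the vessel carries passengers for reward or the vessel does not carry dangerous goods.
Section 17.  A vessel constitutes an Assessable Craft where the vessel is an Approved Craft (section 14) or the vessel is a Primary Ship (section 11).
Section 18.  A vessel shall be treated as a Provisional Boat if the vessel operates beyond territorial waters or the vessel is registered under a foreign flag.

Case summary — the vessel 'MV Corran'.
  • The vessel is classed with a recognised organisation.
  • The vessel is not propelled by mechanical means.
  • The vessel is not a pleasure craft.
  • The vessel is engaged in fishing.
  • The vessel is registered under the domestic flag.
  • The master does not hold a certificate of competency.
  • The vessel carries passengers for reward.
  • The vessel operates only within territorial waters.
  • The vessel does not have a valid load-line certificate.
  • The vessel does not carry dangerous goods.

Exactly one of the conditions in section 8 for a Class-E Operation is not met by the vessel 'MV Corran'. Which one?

Assessable Craft

section 12 — Supervised Vessel: [the vessel is a pleasure craft? no] OR [the vessel is engaged in fishing? yes] OR [the master holds a certificate of competency? no] → satisfied.
section 6 — Exempt Ship: [the vessel is not a pleasure craft? yes] AND [the master holds a certificate of competency? no] → not satisfied.
section 14 — Approved Craft: [Supervised Vessel (section 12)? yes] AND [Exempt Ship (section 6)? no] → not satisfied.
section 1 — Regulated Vessel: [the vessel is not propelled by mechanical means? yes] OR [the vessel is engaged in fishing? yes] → satisfied.
section 11 — Primary Ship: [Regulated Vessel (section 1)? yes] AND [the vessel is classed with a recognised organisation? yes] → satisfied.
section 17 — Assessable Craft: [Approved Craft (section 14)? no] OR [Primary Ship (section 11)? yes] → satisfied.
section 4 — Tier II Boat: [the master holds a certificate of competency? no] OR [the vessel carries dangerous goods? no] → not satisfied.
section 13 — Supervised Carrier: [the vessel operates beyond territorial waters? no] OR [the vessel is propelled by mechanical means? no] → not satisfied.
section 3 — Designated Ship: [Supervised Carrier (section 13)? no] OR [the vessel does not have a valid load-line certificate? yes] → satisfied.
section 10 — Accredited Voyage: [Tier II Boat (section 4)? no] AND [Designated Ship (section 3)? yes] → not satisfied.
section 16 — Class-K Carrier: [the vessel carries passengers for reward? yes] OR [the vessel does not carry dangerous goods? yes] → satisfied.
section 7 — Senior Operation: [the vessel carries passengers for reward? yes] OR [the vessel is registered under the domestic flag? yes] → satisfied.
section 5 — Standard Vessel: [Class-K Carrier (section 16)? yes] AND [Senior Operation (section 7)? yes] → satisfied.
section 8 — Class-E Operation: [not an Assessable Craft (section 17)? no] AND [not an Accredited Voyage (section 10)? yes] AND [Standard Vessel (section 5)? yes] → not satisfied.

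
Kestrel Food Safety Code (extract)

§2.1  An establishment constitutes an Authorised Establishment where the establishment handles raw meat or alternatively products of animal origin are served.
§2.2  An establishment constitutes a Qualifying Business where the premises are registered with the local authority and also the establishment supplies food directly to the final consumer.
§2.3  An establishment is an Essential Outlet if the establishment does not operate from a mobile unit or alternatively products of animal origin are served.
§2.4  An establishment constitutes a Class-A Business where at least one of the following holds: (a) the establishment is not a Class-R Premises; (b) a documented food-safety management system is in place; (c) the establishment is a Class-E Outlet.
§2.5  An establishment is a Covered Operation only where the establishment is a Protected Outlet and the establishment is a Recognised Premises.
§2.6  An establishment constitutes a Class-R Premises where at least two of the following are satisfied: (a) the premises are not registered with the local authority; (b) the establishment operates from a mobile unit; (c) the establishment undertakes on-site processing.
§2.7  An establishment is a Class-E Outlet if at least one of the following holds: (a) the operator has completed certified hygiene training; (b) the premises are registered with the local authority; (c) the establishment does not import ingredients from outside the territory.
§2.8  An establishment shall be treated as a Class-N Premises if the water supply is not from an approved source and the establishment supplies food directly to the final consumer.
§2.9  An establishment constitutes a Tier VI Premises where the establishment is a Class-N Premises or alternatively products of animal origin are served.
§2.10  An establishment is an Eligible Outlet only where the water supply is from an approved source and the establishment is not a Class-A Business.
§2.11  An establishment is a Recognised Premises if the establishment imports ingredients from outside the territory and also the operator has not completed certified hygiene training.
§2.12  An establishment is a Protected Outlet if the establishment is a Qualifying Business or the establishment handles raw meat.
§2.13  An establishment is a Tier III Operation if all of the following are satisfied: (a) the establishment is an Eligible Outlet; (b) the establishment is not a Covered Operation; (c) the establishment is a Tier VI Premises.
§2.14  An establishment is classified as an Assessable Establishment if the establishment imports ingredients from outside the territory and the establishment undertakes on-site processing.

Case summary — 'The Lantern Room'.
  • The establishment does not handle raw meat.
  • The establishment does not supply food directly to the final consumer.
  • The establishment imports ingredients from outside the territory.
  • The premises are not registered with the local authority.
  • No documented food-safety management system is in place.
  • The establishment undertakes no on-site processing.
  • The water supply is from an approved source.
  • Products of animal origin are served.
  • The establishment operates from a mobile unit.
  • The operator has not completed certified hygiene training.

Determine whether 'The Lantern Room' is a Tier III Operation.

§2.6 — Class-R Premises: the premises are not registered with the local authority? yes; the establishment operates from a mobile unit? yes; the establishment undertakes on-site processing? no — 2 of 3 hold (need ≥2) → satisfied.
§2.7 — Class-E Outlet: [the operator has completed certified hygiene training? no] OR [the premises are registered with the local authority? no] OR [the establishment does not import ingredients from outside the territory? no] → not satisfied.
§2.4 — Class-A Business: [not a Class-R Premises (§2.6)? no] OR [a documented food-safety management system is in place? no] OR [Class-E Outlet (§2.7)? no] → not satisfied.
§2.10 — Eligible Outlet: [the water supply is from an approved source? yes] AND [not a Class-A Business (§2.4)? yes] → satisfied.
§2.2 — Qualifying Business: [the premises are registered with the local authority? no] AND [the establishment supplies food directly to the final consumer? no] → not satisfied.
§2.12 — Protected Outlet: [Qualifying Business (§2.2)? no] OR [the establishment handles raw meat? no] → not satisfied.
§2.11 — Recognised Premises: [the establishment imports ingredients from outside the territory? yes] AND [the operator has not completed certified hygiene training? yes] → satisfied.
§2.5 — Covered Operation: [Protected Outlet (§2.12)? no] AND [Recognised Premises (§2.11)? yes] → not satisfied.
§2.8 — Class-N Premises: [the water supply is not from an approved source? no] AND [the establishment supplies food directly to the final consumer? no] → not satisfied.
§2.9 — Tier VI Premises: [Class-N Premises (§2.8)? no] OR [products of animal origin are served? yes] → satisfied.
§2.13 — Tier III Operation: [Eligible Outlet (§2.10)? yes] AND [not a Covered Operation (§2.5)? yes] AND [Tier VI Premises (§2.9)? yes] → satisfied.

Yes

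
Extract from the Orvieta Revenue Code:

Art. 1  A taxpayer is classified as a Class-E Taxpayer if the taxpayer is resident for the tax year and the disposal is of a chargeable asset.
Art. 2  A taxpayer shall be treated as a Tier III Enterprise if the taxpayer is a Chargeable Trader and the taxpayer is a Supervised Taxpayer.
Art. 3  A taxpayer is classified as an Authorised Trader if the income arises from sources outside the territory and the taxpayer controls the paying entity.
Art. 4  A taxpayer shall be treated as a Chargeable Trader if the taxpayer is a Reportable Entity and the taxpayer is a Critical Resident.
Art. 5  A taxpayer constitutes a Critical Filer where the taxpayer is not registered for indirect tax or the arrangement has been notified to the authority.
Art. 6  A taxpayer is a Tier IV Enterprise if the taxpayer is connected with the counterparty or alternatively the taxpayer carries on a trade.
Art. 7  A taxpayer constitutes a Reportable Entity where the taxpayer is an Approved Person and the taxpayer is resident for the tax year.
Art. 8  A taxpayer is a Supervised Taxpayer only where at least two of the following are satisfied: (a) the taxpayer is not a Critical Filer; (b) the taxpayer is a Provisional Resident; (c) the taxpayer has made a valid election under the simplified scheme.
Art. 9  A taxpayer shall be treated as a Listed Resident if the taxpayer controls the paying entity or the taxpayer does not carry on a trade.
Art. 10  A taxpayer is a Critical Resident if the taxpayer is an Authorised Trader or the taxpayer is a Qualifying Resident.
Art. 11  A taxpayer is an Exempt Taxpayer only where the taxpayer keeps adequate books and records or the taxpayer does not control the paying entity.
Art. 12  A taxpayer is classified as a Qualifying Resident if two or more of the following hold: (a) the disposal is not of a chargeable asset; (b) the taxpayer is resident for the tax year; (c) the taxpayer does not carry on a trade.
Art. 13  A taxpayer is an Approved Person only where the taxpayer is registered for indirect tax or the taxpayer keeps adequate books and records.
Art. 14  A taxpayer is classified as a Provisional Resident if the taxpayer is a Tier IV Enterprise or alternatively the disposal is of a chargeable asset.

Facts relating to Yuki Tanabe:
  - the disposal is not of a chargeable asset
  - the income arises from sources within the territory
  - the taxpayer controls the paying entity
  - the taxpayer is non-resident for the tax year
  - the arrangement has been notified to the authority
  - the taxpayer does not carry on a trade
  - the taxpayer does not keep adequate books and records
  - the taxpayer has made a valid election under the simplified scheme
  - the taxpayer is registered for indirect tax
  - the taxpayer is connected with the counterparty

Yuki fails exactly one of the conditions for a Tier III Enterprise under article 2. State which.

Chargeable Trader

article 13 — Approved Person: [the taxpayer is registered for indirect tax? yes] OR [the taxpayer keeps adequate books and records? no] → satisfied.
article 7 — Reportable Entity: [Approved Person (article 13)? yes] AND [the taxpayer is resident for the tax year? no] → not satisfied.
article 3 — Authorised Trader: [the income arises from sources outside the territory? no] AND [the taxpayer controls the paying entity? yes] → not satisfied.
article 12 — Qualifying Resident: the disposal is not of a chargeable asset? yes; the taxpayer is resident for the tax year? no; the taxpayer does not carry on a trade? yes — 2 of 3 hold (need ≥2) → satisfied.
article 10 — Critical Resident: [Authorised Trader (article 3)? no] OR [Qualifying Resident (article 12)? yes] → satisfied.
article 4 — Chargeable Trader: [Reportable Entity (article 7)? no] AND [Critical Resident (article 10)? yes] → not satisfied.
article 5 — Critical Filer: [the taxpayer is not registered for indirect tax? no] OR [the arrangement has been notified to the authority? yes] → satisfied.
article 6 — Tier IV Enterprise: [the taxpayer is connected with the counterparty? yes] OR [the taxpayer carries on a trade? no] → satisfied.
article 14 — Provisional Resident: [Tier IV Enterprise (article 6)? yes] OR [the disposal is of a chargeable asset? no] → satisfied.
article 8 — Supervised Taxpayer: not a Critical Filer (article 5)? no; Provisional Resident (article 14)? yes; the taxpayer has made a valid election under the simplified scheme? yes — 2 of 3 hold (need ≥2) → satisfied.
article 2 — Tier III Enterprise: [Chargeable Trader (article 4)? no] AND [Supervised Taxpayer (article 8)? yes] → not satisfied.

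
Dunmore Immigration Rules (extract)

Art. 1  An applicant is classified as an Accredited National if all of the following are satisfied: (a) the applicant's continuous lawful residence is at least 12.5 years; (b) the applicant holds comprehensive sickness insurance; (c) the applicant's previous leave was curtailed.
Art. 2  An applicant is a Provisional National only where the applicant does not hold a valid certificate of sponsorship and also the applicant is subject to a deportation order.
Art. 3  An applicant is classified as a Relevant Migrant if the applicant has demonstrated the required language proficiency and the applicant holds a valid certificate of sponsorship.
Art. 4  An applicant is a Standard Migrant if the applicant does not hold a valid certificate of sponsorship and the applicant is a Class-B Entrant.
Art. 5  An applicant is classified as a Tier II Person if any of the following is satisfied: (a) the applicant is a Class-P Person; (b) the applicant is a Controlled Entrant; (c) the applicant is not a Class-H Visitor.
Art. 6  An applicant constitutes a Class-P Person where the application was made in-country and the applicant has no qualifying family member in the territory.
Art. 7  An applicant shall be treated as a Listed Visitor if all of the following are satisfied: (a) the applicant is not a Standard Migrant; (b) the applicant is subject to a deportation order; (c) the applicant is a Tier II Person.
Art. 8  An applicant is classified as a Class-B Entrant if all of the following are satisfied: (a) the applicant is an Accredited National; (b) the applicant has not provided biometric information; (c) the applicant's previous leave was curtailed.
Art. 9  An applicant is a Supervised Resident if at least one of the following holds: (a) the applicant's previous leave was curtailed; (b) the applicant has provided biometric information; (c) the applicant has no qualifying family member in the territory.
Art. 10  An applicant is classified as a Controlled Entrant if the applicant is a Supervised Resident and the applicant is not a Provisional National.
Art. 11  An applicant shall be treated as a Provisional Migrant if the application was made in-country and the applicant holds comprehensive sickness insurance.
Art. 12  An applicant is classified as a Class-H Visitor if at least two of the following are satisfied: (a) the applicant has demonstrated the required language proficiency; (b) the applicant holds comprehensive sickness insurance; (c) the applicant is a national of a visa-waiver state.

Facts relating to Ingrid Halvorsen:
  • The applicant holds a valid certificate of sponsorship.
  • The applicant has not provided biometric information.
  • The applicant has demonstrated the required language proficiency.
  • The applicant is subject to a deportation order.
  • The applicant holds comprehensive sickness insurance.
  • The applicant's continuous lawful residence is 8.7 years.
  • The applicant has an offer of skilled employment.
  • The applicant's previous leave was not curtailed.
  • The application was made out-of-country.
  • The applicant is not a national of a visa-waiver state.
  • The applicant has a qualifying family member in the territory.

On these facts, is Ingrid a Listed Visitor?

No

Under article 1: applicant's continuous lawful residence: 8.7 years ≥ 12.5 years? no; and the applicant holds comprehensive sickness insurance? yes; and the applicant's previous leave was curtailed? no. So the applicant is not an Accredited National.
Under article 8: Accredited National (article 1)? no; and the applicant has not provided biometric information? yes; and the applicant's previous leave was curtailed? no. So the applicant is not a Class-B Entrant.
Under article 4: the applicant does not hold a valid certificate of sponsorship? no; and Class-B Entrant (article 8)? no. So the applicant is not a Standard Migrant.
Under article 6: the application was made in-country? no; and the applicant has no qualifying family member in the territory? no. So the applicant is not a Class-P Person.
Under article 9: the applicant's previous leave was curtailed? no; or the applicant has provided biometric information? no; or the applicant has no qualifying family member in the territory? no. So the applicant is not a Supervised Resident.
Under article 2: the applicant does not hold a valid certificate of sponsorship? no; and the applicant is subject to a deportation order? yes. So the applicant is not a Provisional National.
Under article 10: Supervised Resident (article 9)? no; and not a Provisional National (article 2)? yes. So the applicant is not a Controlled Entrant.
Under article 12: the applicant has demonstrated the required language proficiency? yes; the applicant holds comprehensive sickness insurance? yes; the applicant is a national of a visa-waiver state? no — 2 of 3 hold (need ≥2) → satisfied.
Under article 5: Class-P Person (article 6)? no; or Controlled Entrant (article 10)? no; or not a Class-H Visitor (article 12)? no. So the applicant is not a Tier II Person.
Under article 7: not a Standard Migrant (article 4)? yes; and the applicant is subject to a deportation order? yes; and Tier II Person (article 5)? no. So the applicant is not a Listed Visitor.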